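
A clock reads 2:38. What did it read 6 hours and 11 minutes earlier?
Starting time: 2:38 = 158 total minutes past 12:00
Subtracting: 6 hours and 11 minutes = 371 minutes
158 - 371 = -213 (negative, add 12 hours = 720) = 507 minutes
= 8 hours and 27 minutes past 12:00 = 8:27

Final answer: 8:27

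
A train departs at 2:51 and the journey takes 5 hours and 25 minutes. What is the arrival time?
Starting time: 2:51
Adding 25 minutes to 51 minutes: 51 + 25 = 76 minutes = 1 hour and 16 minutes
Adding 5 hours: 2 + 5 + 1 (carry) = 8
Final time: 8:16

Final answer: 8:16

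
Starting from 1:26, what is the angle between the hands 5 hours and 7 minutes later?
First find the time 5 hours and 7 minutes after 1:26.
Total minutes: 1 x 60 + 26 + 5 x 60 + 7 = 393.
393 mod 720 = 393 minutes = 6:33.
Now compute the angle at 6:33:
Hour hand: 6 x 30 + 33 x 0.5 = 196.5 degrees
Minute hand: 33 x 6 = 198 degrees
Difference: |196.5 - 198| = 1.5 degrees
The angle is 1.5 degrees

Final answer: 1.5 degrees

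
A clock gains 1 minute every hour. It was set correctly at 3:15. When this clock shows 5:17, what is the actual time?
For every 60 true minutes, the faulty clock advances 61 minutes, so 1 faulty-clock minute corresponds to 60/61 true minutes.
From 3:15 to 5:17 on the faulty dial is 122 minutes.
True elapsed: 122 x 60/61 = 120 minutes = 2 hours.
True time: 3:15 + 2 hours = 5:15.

Final answer: 5:15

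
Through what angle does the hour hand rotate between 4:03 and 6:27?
The hour hand moves 0.5 degrees per minute.
Time elapsed: 6:27 - 4:03 = 144 minutes
Angular displacement: 144 x 0.5 = 72 degrees

Final answer: 72 degrees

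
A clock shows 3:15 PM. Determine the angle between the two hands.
Hour hand position: 3 x 30 + 15 x 0.5 = 97.5 degrees
Minute hand position: 15 x 6 = 90 degrees
Difference: |97.5 - 90| = 7.5 degrees
The angle between the hands is 7.5 degrees

Final answer: 7.5 degrees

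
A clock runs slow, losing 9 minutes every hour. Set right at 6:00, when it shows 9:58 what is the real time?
For every 60 true minutes, the faulty clock advances 51 minutes, so 1 faulty-clock minute corresponds to 60/51 true minutes.
From 6:00 to 9:58 on the faulty dial is 238 minutes.
True elapsed: 238 x 60/51 = 280 minutes = 4 hours and 40 minutes.
True time: 6:00 + 4 hours and 40 minutes = 10:40.

Final answer: 10:40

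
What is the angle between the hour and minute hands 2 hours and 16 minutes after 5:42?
First find the time 2 hours and 16 minutes after 5:42.
Total minutes: 5 x 60 + 42 + 2 x 60 + 16 = 478.
478 mod 720 = 478 minutes = 7:58.
Now compute the angle at 7:58:
Hour hand: 7 x 30 + 58 x 0.5 = 239 degrees
Minute hand: 58 x 6 = 348 degrees
Difference: |239 - 348| = 109 degrees
The angle is 109 degrees

Final answer: 109 degrees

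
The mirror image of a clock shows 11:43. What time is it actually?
Reflection across the vertical (12-6) axis maps a hand at angle A degrees to (360 - A) degrees, which sends a reading of T minutes past 12:00 to (720 - T) minutes past 12:00.
Mirror reads 11:43 = 703 minutes past 12:00.
Actual time: (720 - 703) mod 720 = 17 minutes = 12:17.

Final answer: 12:17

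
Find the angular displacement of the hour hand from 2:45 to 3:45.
The hour hand moves 0.5 degrees per minute.
Time elapsed: 3:45 - 2:45 = 60 minutes
Angular displacement: 60 x 0.5 = 30 degrees

Final answer: 30 degrees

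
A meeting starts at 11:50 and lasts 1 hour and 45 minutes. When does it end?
Starting time: 11:50
Adding 45 minutes to 50 minutes: 50 + 45 = 95 minutes = 1 hour and 35 minutes
Adding 1 hour: 11 + 1 + 1 (carry) = 13 - 12 = 1
Final time: 1:35

Final answer: 1:35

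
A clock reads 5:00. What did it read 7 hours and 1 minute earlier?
Starting time: 5:00 = 300 total minutes past 12:00
Subtracting: 7 hours and 1 minute = 421 minutes
300 - 421 = -121 (negative, add 12 hours = 720) = 599 minutes
= 9 hours and 59 minutes past 12:00 = 9:59

Final answer: 9:59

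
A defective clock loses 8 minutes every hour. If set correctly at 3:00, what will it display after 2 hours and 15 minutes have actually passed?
For every 60 true minutes, the faulty clock advances 60 - 8 = 52 minutes.
True elapsed: 2 hours and 15 minutes = 135 minutes.
Faulty clock advances: 135 x 52/60 = 117 minutes (drift: 18 minutes behind).
Shown time: 3:00 + 117 minutes = 4:57.

Final answer: 4:57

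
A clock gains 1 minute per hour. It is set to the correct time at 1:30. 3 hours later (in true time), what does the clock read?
For every 60 true minutes, the faulty clock advances 60 + 1 = 61 minutes.
True elapsed: 3 hours = 180 minutes.
Faulty clock advances: 180 x 61/60 = 183 minutes (drift: 3 minutes ahead).
Shown time: 1:30 + 183 minutes = 4:33.

Final answer: 4:33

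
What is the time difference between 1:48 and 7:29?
From 1:48 to 7:29:
(7 x 60 + 29) - (1 x 60 + 48) = 449 - 108 = 341 minutes
= 5 hours and 41 minutes

Final answer: 5 hours and 41 minutes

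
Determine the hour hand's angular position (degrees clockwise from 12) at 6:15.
The hour hand moves 30 degrees per hour and 0.5 degrees per minute.
At 6:15: (6) x 30 + 15 x 0.5 = 180 + 7.5 = 187.5 degrees

Final answer: 187.5 degrees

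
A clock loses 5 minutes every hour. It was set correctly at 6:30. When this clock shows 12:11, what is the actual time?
For every 60 true minutes, the faulty clock advances 55 minutes, so 1 faulty-clock minute corresponds to 60/55 true minutes.
From 6:30 to 12:11 on the faulty dial is 341 minutes.
True elapsed: 341 x 60/55 = 372 minutes = 6 hours and 12 minutes.
True time: 6:30 + 6 hours and 12 minutes = 12:42.

Final answer: 12:42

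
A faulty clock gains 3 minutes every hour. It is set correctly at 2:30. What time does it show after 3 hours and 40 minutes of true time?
For every 60 true minutes, the faulty clock advances 60 + 3 = 63 minutes.
True elapsed: 3 hours and 40 minutes = 220 minutes.
Faulty clock advances: 220 x 63/60 = 231 minutes (drift: 11 minutes ahead).
Shown time: 2:30 + 231 minutes = 6:21.

Final answer: 6:21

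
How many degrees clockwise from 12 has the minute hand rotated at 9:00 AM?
The minute hand moves 6 degrees per minute.
At 9:00: 0 x 6 = 0 degrees

Final answer: 0 degrees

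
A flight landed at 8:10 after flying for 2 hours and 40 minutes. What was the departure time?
Starting time: 8:10 = 490 total minutes past 12:00
Subtracting: 2 hours and 40 minutes = 160 minutes
490 - 160 = 330 minutes
= 5 hours and 30 minutes past 12:00 = 5:30

Final answer: 5:30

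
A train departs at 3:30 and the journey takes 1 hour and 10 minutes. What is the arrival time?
Starting time: 3:30
Adding 10 minutes to 30 minutes: 30 + 10 = 40 minutes
Adding 1 hour: 3 + 1 = 4
Final time: 4:40

Final answer: 4:40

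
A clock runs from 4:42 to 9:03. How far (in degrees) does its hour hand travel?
The hour hand moves 0.5 degrees per minute.
Time elapsed: 9:03 - 4:42 = 261 minutes
Angular displacement: 261 x 0.5 = 130.5 degrees

Final answer: 130.5 degrees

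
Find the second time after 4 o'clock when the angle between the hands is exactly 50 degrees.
At t minutes past 4:00, the hour hand is at 30 x 4 + 0.5t degrees and the minute hand is at 6t degrees.
The smaller angle between them is 50 degrees when |30H - 5.5t| = 50 or |30H - 5.5t| = 310.
With H = 4, solve 30 x 4 - 5.5t = +/- target for each target:
  t = (30 x 4 - 50) / 5.5 = 12.73
  t = (30 x 4 + 50) / 5.5 = 30.91
  t = (30 x 4 - 310) / 5.5 = -34.55 (outside (0, 60))
  t = (30 x 4 + 310) / 5.5 = 78.18 (outside (0, 60))
Valid solutions in (0, 60): {12.73, 30.91} minutes.
The second occurrence is t = 30.91 minutes.
The hands form a 50-degree angle at 30.91 minutes past 4:00.

Final answer: 30.91 minutes past 4:00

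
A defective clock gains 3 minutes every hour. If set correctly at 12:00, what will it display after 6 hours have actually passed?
For every 60 true minutes, the faulty clock advances 60 + 3 = 63 minutes.
True elapsed: 6 hours = 360 minutes.
Faulty clock advances: 360 x 63/60 = 378 minutes (drift: 18 minutes ahead).
Shown time: 12:00 + 378 minutes = 6:18.

Final answer: 6:18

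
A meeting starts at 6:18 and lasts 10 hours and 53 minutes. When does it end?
Starting time: 6:18
Adding 53 minutes to 18 minutes: 18 + 53 = 71 minutes = 1 hour and 11 minutes
Adding 10 hours: 6 + 10 + 1 (carry) = 17 - 12 = 5
Final time: 5:11

Final answer: 5:11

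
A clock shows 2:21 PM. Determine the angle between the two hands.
Hour hand position: 2 x 30 + 21 x 0.5 = 70.5 degrees
Minute hand position: 21 x 6 = 126 degrees
Difference: |70.5 - 126| = 55.5 degrees
The angle between the hands is 55.5 degrees

Final answer: 55.5 degrees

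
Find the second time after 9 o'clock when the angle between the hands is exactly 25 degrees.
At t minutes past 9:00, the hour hand is at 30 x 9 + 0.5t degrees and the minute hand is at 6t degrees.
The smaller angle between them is 25 degrees when |30H - 5.5t| = 25 or |30H - 5.5t| = 335.
With H = 9, solve 30 x 9 - 5.5t = +/- target for each target:
  t = (30 x 9 - 25) / 5.5 = 44.55
  t = (30 x 9 + 25) / 5.5 = 53.64
  t = (30 x 9 - 335) / 5.5 = -11.82 (outside (0, 60))
  t = (30 x 9 + 335) / 5.5 = 110 (outside (0, 60))
Valid solutions in (0, 60): {44.55, 53.64} minutes.
The second occurrence is t = 53.64 minutes.
The hands form a 25-degree angle at 53.64 minutes past 9:00.

Final answer: 53.64 minutes past 9:00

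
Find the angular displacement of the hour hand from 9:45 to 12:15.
The hour hand moves 0.5 degrees per minute.
Time elapsed: 12:15 - 9:45 = 150 minutes
Angular displacement: 150 x 0.5 = 75 degrees

Final answer: 75 degrees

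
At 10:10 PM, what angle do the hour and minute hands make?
Hour hand position: 10 x 30 + 10 x 0.5 = 305 degrees
Minute hand position: 10 x 6 = 60 degrees
Difference: |305 - 60| = 245 degrees
Since 245 > 180, the smaller angle is 360 - 245 = 115 degrees

Final answer: 115 degrees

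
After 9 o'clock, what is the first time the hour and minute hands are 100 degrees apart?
At t minutes past 9:00, the hour hand is at 30 x 9 + 0.5t degrees and the minute hand is at 6t degrees.
The smaller angle between them is 100 degrees when |30H - 5.5t| = 100 or |30H - 5.5t| = 260.
With H = 9, solve 30 x 9 - 5.5t = +/- target for each target:
  t = (30 x 9 - 100) / 5.5 = 30.91
  t = (30 x 9 + 100) / 5.5 = 67.27 (outside (0, 60))
  t = (30 x 9 - 260) / 5.5 = 1.82
  t = (30 x 9 + 260) / 5.5 = 96.36 (outside (0, 60))
Valid solutions in (0, 60): {1.82, 30.91} minutes.
The first occurrence is t = 1.82 minutes.
The hands form a 100-degree angle at 1.82 minutes past 9:00.

Final answer: 1.82 minutes past 9:00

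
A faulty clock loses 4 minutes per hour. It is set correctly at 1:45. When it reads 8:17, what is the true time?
For every 60 true minutes, the faulty clock advances 56 minutes, so 1 faulty-clock minute corresponds to 60/56 true minutes.
From 1:45 to 8:17 on the faulty dial is 392 minutes.
True elapsed: 392 x 60/56 = 420 minutes = 7 hours.
True time: 1:45 + 7 hours = 8:45.

Final answer: 8:45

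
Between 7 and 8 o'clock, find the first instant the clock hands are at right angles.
At t minutes past 7:00, the hour hand is at 30 x 7 + 0.5t degrees and the minute hand is at 6t degrees.
The smaller angle between them is 90 degrees when |30H - 5.5t| = 90 or |30H - 5.5t| = 270.
With H = 7, solve 30 x 7 - 5.5t = +/- target for each target:
  t = (30 x 7 - 90) / 5.5 = 21.82
  t = (30 x 7 + 90) / 5.5 = 54.55
  t = (30 x 7 - 270) / 5.5 = -10.91 (outside (0, 60))
  t = (30 x 7 + 270) / 5.5 = 87.27 (outside (0, 60))
Valid solutions in (0, 60): {21.82, 54.55} minutes.
First occurrence: t = 21.82 minutes.
The hands are at right angles at 21.82 minutes past 7:00.

Final answer: 21.82 minutes past 7:00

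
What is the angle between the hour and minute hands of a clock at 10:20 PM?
Hour hand position: 10 x 30 + 20 x 0.5 = 310 degrees
Minute hand position: 20 x 6 = 120 degrees
Difference: |310 - 120| = 190 degrees
Since 190 > 180, the smaller angle is 360 - 190 = 170 degrees

Final answer: 170 degrees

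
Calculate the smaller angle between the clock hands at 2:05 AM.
Hour hand position: 2 x 30 + 5 x 0.5 = 62.5 degrees
Minute hand position: 5 x 6 = 30 degrees
Difference: |62.5 - 30| = 32.5 degrees
The angle between the hands is 32.5 degrees

Final answer: 32.5 degrees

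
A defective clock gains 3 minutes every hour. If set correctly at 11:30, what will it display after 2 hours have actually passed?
For every 60 true minutes, the faulty clock advances 60 + 3 = 63 minutes.
True elapsed: 2 hours = 120 minutes.
Faulty clock advances: 120 x 63/60 = 126 minutes (drift: 6 minutes ahead).
Shown time: 11:30 + 126 minutes = 1:36.

Final answer: 1:36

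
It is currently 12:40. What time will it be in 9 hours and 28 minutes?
Starting time: 12:40
Adding 28 minutes to 40 minutes: 40 + 28 = 68 minutes = 1 hour and 8 minutes
Adding 9 hours: 12 + 9 + 1 (carry) = 22 - 12 = 10
Final time: 10:08

Final answer: 10:08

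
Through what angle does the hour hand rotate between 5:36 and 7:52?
The hour hand moves 0.5 degrees per minute.
Time elapsed: 7:52 - 5:36 = 136 minutes
Angular displacement: 136 x 0.5 = 68 degrees

Final answer: 68 degrees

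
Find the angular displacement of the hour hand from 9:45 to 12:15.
The hour hand moves 0.5 degrees per minute.
Time elapsed: 12:15 - 9:45 = 150 minutes
Angular displacement: 150 x 0.5 = 75 degrees

Final answer: 75 degrees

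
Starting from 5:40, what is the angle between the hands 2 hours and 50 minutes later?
First find the time 2 hours and 50 minutes after 5:40.
Total minutes: 5 x 60 + 40 + 2 x 60 + 50 = 510.
510 mod 720 = 510 minutes = 8:30.
Now compute the angle at 8:30:
Hour hand: 8 x 30 + 30 x 0.5 = 255 degrees
Minute hand: 30 x 6 = 180 degrees
Difference: |255 - 180| = 75 degrees
The angle is 75 degrees

Final answer: 75 degrees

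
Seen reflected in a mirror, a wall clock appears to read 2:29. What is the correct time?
Reflection across the vertical (12-6) axis maps a hand at angle A degrees to (360 - A) degrees, which sends a reading of T minutes past 12:00 to (720 - T) minutes past 12:00.
Mirror reads 2:29 = 149 minutes past 12:00.
Actual time: (720 - 149) mod 720 = 571 minutes = 9:31.

Final answer: 9:31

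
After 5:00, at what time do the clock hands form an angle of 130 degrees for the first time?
At t minutes past 5:00, the hour hand is at 30 x 5 + 0.5t degrees and the minute hand is at 6t degrees.
The smaller angle between them is 130 degrees when |30H - 5.5t| = 130 or |30H - 5.5t| = 230.
With H = 5, solve 30 x 5 - 5.5t = +/- target for each target:
  t = (30 x 5 - 130) / 5.5 = 3.64
  t = (30 x 5 + 130) / 5.5 = 50.91
  t = (30 x 5 - 230) / 5.5 = -14.55 (outside (0, 60))
  t = (30 x 5 + 230) / 5.5 = 69.09 (outside (0, 60))
Valid solutions in (0, 60): {3.64, 50.91} minutes.
The first occurrence is t = 3.64 minutes.
The hands form a 130-degree angle at 3.64 minutes past 5:00.

Final answer: 3.64 minutes past 5:00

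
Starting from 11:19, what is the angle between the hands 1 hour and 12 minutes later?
First find the time 1 hour and 12 minutes after 11:19.
Total minutes: 11 x 60 + 19 + 1 x 60 + 12 = 751.
751 mod 720 = 31 minutes = 12:31.
Now compute the angle at 12:31:
Hour hand: 0 x 30 + 31 x 0.5 = 15.5 degrees
Minute hand: 31 x 6 = 186 degrees
Difference: |15.5 - 186| = 170.5 degrees
The angle is 170.5 degrees

Final answer: 170.5 degrees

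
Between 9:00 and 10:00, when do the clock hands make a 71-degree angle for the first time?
At t minutes past 9:00, the hour hand is at 30 x 9 + 0.5t degrees and the minute hand is at 6t degrees.
The smaller angle between them is 71 degrees when |30H - 5.5t| = 71 or |30H - 5.5t| = 289.
With H = 9, solve 30 x 9 - 5.5t = +/- target for each target:
  t = (30 x 9 - 71) / 5.5 = 36.18
  t = (30 x 9 + 71) / 5.5 = 62 (outside (0, 60))
  t = (30 x 9 - 289) / 5.5 = -3.45 (outside (0, 60))
  t = (30 x 9 + 289) / 5.5 = 101.64 (outside (0, 60))
Valid solutions in (0, 60): {36.18} minutes.
The first occurrence is t = 36.18 minutes.
The hands form a 71-degree angle at 36.18 minutes past 9:00.

Final answer: 36.18 minutes past 9:00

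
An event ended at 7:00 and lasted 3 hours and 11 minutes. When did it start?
Starting time: 7:00 = 420 total minutes past 12:00
Subtracting: 3 hours and 11 minutes = 191 minutes
420 - 191 = 229 minutes
= 3 hours and 49 minutes past 12:00 = 3:49

Final answer: 3:49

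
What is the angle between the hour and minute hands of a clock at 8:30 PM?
Hour hand position: 8 x 30 + 30 x 0.5 = 255 degrees
Minute hand position: 30 x 6 = 180 degrees
Difference: |255 - 180| = 75 degrees
The angle between the hands is 75 degrees

Final answer: 75 degrees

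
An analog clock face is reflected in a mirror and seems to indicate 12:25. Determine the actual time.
Reflection across the vertical (12-6) axis maps a hand at angle A degrees to (360 - A) degrees, which sends a reading of T minutes past 12:00 to (720 - T) minutes past 12:00.
Mirror reads 12:25 = 25 minutes past 12:00.
Actual time: (720 - 25) mod 720 = 695 minutes = 11:35.

Final answer: 11:35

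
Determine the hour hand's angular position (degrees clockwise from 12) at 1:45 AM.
The hour hand moves 30 degrees per hour and 0.5 degrees per minute.
At 1:45: (1) x 30 + 45 x 0.5 = 30 + 22.5 = 52.5 degrees

Final answer: 52.5 degrees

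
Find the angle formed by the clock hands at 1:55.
Hour hand position: 1 x 30 + 55 x 0.5 = 57.5 degrees
Minute hand position: 55 x 6 = 330 degrees
Difference: |57.5 - 330| = 272.5 degrees
Since 272.5 > 180, the smaller angle is 360 - 272.5 = 87.5 degrees

Final answer: 87.5 degrees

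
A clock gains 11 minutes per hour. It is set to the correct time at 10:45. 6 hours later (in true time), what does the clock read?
For every 60 true minutes, the faulty clock advances 60 + 11 = 71 minutes.
True elapsed: 6 hours = 360 minutes.
Faulty clock advances: 360 x 71/60 = 426 minutes (drift: 66 minutes ahead).
Shown time: 10:45 + 426 minutes = 5:51.

Final answer: 5:51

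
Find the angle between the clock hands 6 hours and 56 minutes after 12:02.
First find the time 6 hours and 56 minutes after 12:02.
Total minutes: 12 x 60 + 2 + 6 x 60 + 56 = 1138.
1138 mod 720 = 418 minutes = 6:58.
Now compute the angle at 6:58:
Hour hand: 6 x 30 + 58 x 0.5 = 209 degrees
Minute hand: 58 x 6 = 348 degrees
Difference: |209 - 348| = 139 degrees
The angle is 139 degrees

Final answer: 139 degrees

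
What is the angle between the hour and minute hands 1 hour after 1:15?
First find the time 1 hour after 1:15.
Total minutes: 1 x 60 + 15 + 1 x 60 + 0 = 135.
135 mod 720 = 135 minutes = 2:15.
Now compute the angle at 2:15:
Hour hand: 2 x 30 + 15 x 0.5 = 67.5 degrees
Minute hand: 15 x 6 = 90 degrees
Difference: |67.5 - 90| = 22.5 degrees
The angle is 22.5 degrees

Final answer: 22.5 degrees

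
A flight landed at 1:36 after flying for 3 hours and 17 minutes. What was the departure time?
Starting time: 1:36 = 96 total minutes past 12:00
Subtracting: 3 hours and 17 minutes = 197 minutes
96 - 197 = -101 (negative, add 12 hours = 720) = 619 minutes
= 10 hours and 19 minutes past 12:00 = 10:19

Final answer: 10:19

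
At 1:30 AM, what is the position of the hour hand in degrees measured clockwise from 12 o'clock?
The hour hand moves 30 degrees per hour and 0.5 degrees per minute.
At 1:30: (1) x 30 + 30 x 0.5 = 30 + 15 = 45 degrees

Final answer: 45 degrees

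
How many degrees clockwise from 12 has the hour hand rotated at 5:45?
The hour hand moves 30 degrees per hour and 0.5 degrees per minute.
At 5:45: (5) x 30 + 45 x 0.5 = 150 + 22.5 = 172.5 degrees

Final answer: 172.5 degrees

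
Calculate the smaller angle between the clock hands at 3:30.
Hour hand position: 3 x 30 + 30 x 0.5 = 105 degrees
Minute hand position: 30 x 6 = 180 degrees
Difference: |105 - 180| = 75 degrees
The angle between the hands is 75 degrees

Final answer: 75 degrees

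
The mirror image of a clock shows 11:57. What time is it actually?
Reflection across the vertical (12-6) axis maps a hand at angle A degrees to (360 - A) degrees, which sends a reading of T minutes past 12:00 to (720 - T) minutes past 12:00.
Mirror reads 11:57 = 717 minutes past 12:00.
Actual time: (720 - 717) mod 720 = 3 minutes = 12:03.

Final answer: 12:03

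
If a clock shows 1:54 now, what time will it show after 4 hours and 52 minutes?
Starting time: 1:54
Adding 52 minutes to 54 minutes: 54 + 52 = 106 minutes = 1 hour and 46 minutes
Adding 4 hours: 1 + 4 + 1 (carry) = 6
Final time: 6:46

Final answer: 6:46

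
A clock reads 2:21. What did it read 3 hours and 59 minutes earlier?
Starting time: 2:21 = 141 total minutes past 12:00
Subtracting: 3 hours and 59 minutes = 239 minutes
141 - 239 = -98 (negative, add 12 hours = 720) = 622 minutes
= 10 hours and 22 minutes past 12:00 = 10:22

Final answer: 10:22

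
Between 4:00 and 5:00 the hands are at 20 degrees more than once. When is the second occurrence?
At t minutes past 4:00, the hour hand is at 30 x 4 + 0.5t degrees and the minute hand is at 6t degrees.
The smaller angle between them is 20 degrees when |30H - 5.5t| = 20 or |30H - 5.5t| = 340.
With H = 4, solve 30 x 4 - 5.5t = +/- target for each target:
  t = (30 x 4 - 20) / 5.5 = 18.18
  t = (30 x 4 + 20) / 5.5 = 25.45
  t = (30 x 4 - 340) / 5.5 = -40 (outside (0, 60))
  t = (30 x 4 + 340) / 5.5 = 83.64 (outside (0, 60))
Valid solutions in (0, 60): {18.18, 25.45} minutes.
The second occurrence is t = 25.45 minutes.
The hands form a 20-degree angle at 25.45 minutes past 4:00.

Final answer: 25.45 minutes past 4:00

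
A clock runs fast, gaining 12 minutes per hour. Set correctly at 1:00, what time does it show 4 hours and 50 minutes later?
For every 60 true minutes, the faulty clock advances 60 + 12 = 72 minutes.
True elapsed: 4 hours and 50 minutes = 290 minutes.
Faulty clock advances: 290 x 72/60 = 348 minutes (drift: 58 minutes ahead).
Shown time: 1:00 + 348 minutes = 6:48.

Final answer: 6:48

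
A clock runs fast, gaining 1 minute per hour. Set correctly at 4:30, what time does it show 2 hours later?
For every 60 true minutes, the faulty clock advances 60 + 1 = 61 minutes.
True elapsed: 2 hours = 120 minutes.
Faulty clock advances: 120 x 61/60 = 122 minutes (drift: 2 minutes ahead).
Shown time: 4:30 + 122 minutes = 6:32.

Final answer: 6:32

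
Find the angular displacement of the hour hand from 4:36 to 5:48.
The hour hand moves 0.5 degrees per minute.
Time elapsed: 5:48 - 4:36 = 72 minutes
Angular displacement: 72 x 0.5 = 36 degrees

Final answer: 36 degrees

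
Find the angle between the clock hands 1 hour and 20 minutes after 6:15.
First find the time 1 hour and 20 minutes after 6:15.
Total minutes: 6 x 60 + 15 + 1 x 60 + 20 = 455.
455 mod 720 = 455 minutes = 7:35.
Now compute the angle at 7:35:
Hour hand: 7 x 30 + 35 x 0.5 = 227.5 degrees
Minute hand: 35 x 6 = 210 degrees
Difference: |227.5 - 210| = 17.5 degrees
The angle is 17.5 degrees

Final answer: 17.5 degrees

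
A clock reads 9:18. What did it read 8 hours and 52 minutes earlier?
Starting time: 9:18 = 558 total minutes past 12:00
Subtracting: 8 hours and 52 minutes = 532 minutes
558 - 532 = 26 minutes
= 26 minutes past 12:00 = 12:26

Final answer: 12:26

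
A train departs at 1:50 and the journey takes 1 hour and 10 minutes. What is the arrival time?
Starting time: 1:50
Adding 10 minutes to 50 minutes: 50 + 10 = 60 minutes = 1 hour
Adding 1 hour: 1 + 1 + 1 (carry) = 3
Final time: 3:00

Final answer: 3:00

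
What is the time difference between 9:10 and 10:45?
From 9:10 to 10:45:
(10 x 60 + 45) - (9 x 60 + 10) = 645 - 550 = 95 minutes
= 1 hour and 35 minutes

Final answer: 1 hour and 35 minutes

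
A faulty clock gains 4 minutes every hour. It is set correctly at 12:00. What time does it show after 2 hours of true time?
For every 60 true minutes, the faulty clock advances 60 + 4 = 64 minutes.
True elapsed: 2 hours = 120 minutes.
Faulty clock advances: 120 x 64/60 = 128 minutes (drift: 8 minutes ahead).
Shown time: 12:00 + 128 minutes = 2:08.

Final answer: 2:08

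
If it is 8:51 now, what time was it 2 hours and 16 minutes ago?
Starting time: 8:51 = 531 total minutes past 12:00
Subtracting: 2 hours and 16 minutes = 136 minutes
531 - 136 = 395 minutes
= 6 hours and 35 minutes past 12:00 = 6:35

Final answer: 6:35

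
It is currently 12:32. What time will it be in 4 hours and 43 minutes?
Starting time: 12:32
Adding 43 minutes to 32 minutes: 32 + 43 = 75 minutes = 1 hour and 15 minutes
Adding 4 hours: 12 + 4 + 1 (carry) = 17 - 12 = 5
Final time: 5:15

Final answer: 5:15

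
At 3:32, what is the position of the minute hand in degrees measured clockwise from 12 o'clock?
The minute hand moves 6 degrees per minute.
At 3:32: 32 x 6 = 192 degrees

Final answer: 192 degrees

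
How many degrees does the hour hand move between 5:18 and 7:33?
The hour hand moves 0.5 degrees per minute.
Time elapsed: 7:33 - 5:18 = 135 minutes
Angular displacement: 135 x 0.5 = 67.5 degrees

Final answer: 67.5 degrees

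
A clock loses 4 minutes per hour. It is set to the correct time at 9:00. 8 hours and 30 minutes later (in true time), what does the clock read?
For every 60 true minutes, the faulty clock advances 60 - 4 = 56 minutes.
True elapsed: 8 hours and 30 minutes = 510 minutes.
Faulty clock advances: 510 x 56/60 = 476 minutes (drift: 34 minutes behind).
Shown time: 9:00 + 476 minutes = 4:56.

Final answer: 4:56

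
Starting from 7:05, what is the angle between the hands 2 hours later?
First find the time 2 hours after 7:05.
Total minutes: 7 x 60 + 5 + 2 x 60 + 0 = 545.
545 mod 720 = 545 minutes = 9:05.
Now compute the angle at 9:05:
Hour hand: 9 x 30 + 5 x 0.5 = 272.5 degrees
Minute hand: 5 x 6 = 30 degrees
Difference: |272.5 - 30| = 242.5 degrees
Smaller angle: 360 - 242.5 = 117.5 degrees

Final answer: 117.5 degrees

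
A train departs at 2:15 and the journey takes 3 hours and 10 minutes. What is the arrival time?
Starting time: 2:15
Adding 10 minutes to 15 minutes: 15 + 10 = 25 minutes
Adding 3 hours: 2 + 3 = 5
Final time: 5:25

Final answer: 5:25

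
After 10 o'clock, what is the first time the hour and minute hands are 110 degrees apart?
At t minutes past 10:00, the hour hand is at 30 x 10 + 0.5t degrees and the minute hand is at 6t degrees.
The smaller angle between them is 110 degrees when |30H - 5.5t| = 110 or |30H - 5.5t| = 250.
With H = 10, solve 30 x 10 - 5.5t = +/- target for each target:
  t = (30 x 10 - 110) / 5.5 = 34.55
  t = (30 x 10 + 110) / 5.5 = 74.55 (outside (0, 60))
  t = (30 x 10 - 250) / 5.5 = 9.09
  t = (30 x 10 + 250) / 5.5 = 100 (outside (0, 60))
Valid solutions in (0, 60): {9.09, 34.55} minutes.
The first occurrence is t = 9.09 minutes.
The hands form a 110-degree angle at 9.09 minutes past 10:00.

Final answer: 9.09 minutes past 10:00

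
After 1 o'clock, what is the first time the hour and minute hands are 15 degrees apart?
At t minutes past 1:00, the hour hand is at 30 x 1 + 0.5t degrees and the minute hand is at 6t degrees.
The smaller angle between them is 15 degrees when |30H - 5.5t| = 15 or |30H - 5.5t| = 345.
With H = 1, solve 30 x 1 - 5.5t = +/- target for each target:
  t = (30 x 1 - 15) / 5.5 = 2.73
  t = (30 x 1 + 15) / 5.5 = 8.18
  t = (30 x 1 - 345) / 5.5 = -57.27 (outside (0, 60))
  t = (30 x 1 + 345) / 5.5 = 68.18 (outside (0, 60))
Valid solutions in (0, 60): {2.73, 8.18} minutes.
The first occurrence is t = 2.73 minutes.
The hands form a 15-degree angle at 2.73 minutes past 1:00.

Final answer: 2.73 minutes past 1:00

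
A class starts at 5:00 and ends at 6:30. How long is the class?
From 5:00 to 6:30:
(6 x 60 + 30) - (5 x 60 + 0) = 390 - 300 = 90 minutes
= 1 hour and 30 minutes

Final answer: 1 hour and 30 minutes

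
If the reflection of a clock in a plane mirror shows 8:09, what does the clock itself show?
Reflection across the vertical (12-6) axis maps a hand at angle A degrees to (360 - A) degrees, which sends a reading of T minutes past 12:00 to (720 - T) minutes past 12:00.
Mirror reads 8:09 = 489 minutes past 12:00.
Actual time: (720 - 489) mod 720 = 231 minutes = 3:51.

Final answer: 3:51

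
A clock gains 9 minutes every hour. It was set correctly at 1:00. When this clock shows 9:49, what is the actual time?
For every 60 true minutes, the faulty clock advances 69 minutes, so 1 faulty-clock minute corresponds to 60/69 true minutes.
From 1:00 to 9:49 on the faulty dial is 529 minutes.
True elapsed: 529 x 60/69 = 460 minutes = 7 hours and 40 minutes.
True time: 1:00 + 7 hours and 40 minutes = 8:40.

Final answer: 8:40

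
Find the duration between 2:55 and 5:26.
From 2:55 to 5:26:
(5 x 60 + 26) - (2 x 60 + 55) = 326 - 175 = 151 minutes
= 2 hours and 31 minutes

Final answer: 2 hours and 31 minutes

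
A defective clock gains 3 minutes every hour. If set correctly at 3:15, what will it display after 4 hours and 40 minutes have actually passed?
For every 60 true minutes, the faulty clock advances 60 + 3 = 63 minutes.
True elapsed: 4 hours and 40 minutes = 280 minutes.
Faulty clock advances: 280 x 63/60 = 294 minutes (drift: 14 minutes ahead).
Shown time: 3:15 + 294 minutes = 8:09.

Final answer: 8:09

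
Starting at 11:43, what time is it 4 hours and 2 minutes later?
Starting time: 11:43
Adding 2 minutes to 43 minutes: 43 + 2 = 45 minutes
Adding 4 hours: 11 + 4 = 15 - 12 = 3
Final time: 3:45

Final answer: 3:45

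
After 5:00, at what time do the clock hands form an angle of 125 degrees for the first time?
At t minutes past 5:00, the hour hand is at 30 x 5 + 0.5t degrees and the minute hand is at 6t degrees.
The smaller angle between them is 125 degrees when |30H - 5.5t| = 125 or |30H - 5.5t| = 235.
With H = 5, solve 30 x 5 - 5.5t = +/- target for each target:
  t = (30 x 5 - 125) / 5.5 = 4.55
  t = (30 x 5 + 125) / 5.5 = 50
  t = (30 x 5 - 235) / 5.5 = -15.45 (outside (0, 60))
  t = (30 x 5 + 235) / 5.5 = 70 (outside (0, 60))
Valid solutions in (0, 60): {4.55, 50} minutes.
The first occurrence is t = 4.55 minutes.
The hands form a 125-degree angle at 4.55 minutes past 5:00.

Final answer: 4.55 minutes past 5:00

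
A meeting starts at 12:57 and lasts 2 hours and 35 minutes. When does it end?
Starting time: 12:57
Adding 35 minutes to 57 minutes: 57 + 35 = 92 minutes = 1 hour and 32 minutes
Adding 2 hours: 12 + 2 + 1 (carry) = 15 - 12 = 3
Final time: 3:32

Final answer: 3:32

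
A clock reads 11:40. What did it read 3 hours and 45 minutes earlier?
Starting time: 11:40 = 700 total minutes past 12:00
Subtracting: 3 hours and 45 minutes = 225 minutes
700 - 225 = 475 minutes
= 7 hours and 55 minutes past 12:00 = 7:55

Final answer: 7:55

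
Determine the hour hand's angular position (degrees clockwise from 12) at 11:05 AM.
The hour hand moves 30 degrees per hour and 0.5 degrees per minute.
At 11:05: (11) x 30 + 5 x 0.5 = 330 + 2.5 = 332.5 degrees

Final answer: 332.5 degrees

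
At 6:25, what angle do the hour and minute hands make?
Hour hand position: 6 x 30 + 25 x 0.5 = 192.5 degrees
Minute hand position: 25 x 6 = 150 degrees
Difference: |192.5 - 150| = 42.5 degrees
The angle between the hands is 42.5 degrees

Final answer: 42.5 degrees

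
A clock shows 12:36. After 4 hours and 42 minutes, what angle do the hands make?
First find the time 4 hours and 42 minutes after 12:36.
Total minutes: 12 x 60 + 36 + 4 x 60 + 42 = 1038.
1038 mod 720 = 318 minutes = 5:18.
Now compute the angle at 5:18:
Hour hand: 5 x 30 + 18 x 0.5 = 159 degrees
Minute hand: 18 x 6 = 108 degrees
Difference: |159 - 108| = 51 degrees
The angle is 51 degrees

Final answer: 51 degrees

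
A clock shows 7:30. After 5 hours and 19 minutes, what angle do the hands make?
First find the time 5 hours and 19 minutes after 7:30.
Total minutes: 7 x 60 + 30 + 5 x 60 + 19 = 769.
769 mod 720 = 49 minutes = 12:49.
Now compute the angle at 12:49:
Hour hand: 0 x 30 + 49 x 0.5 = 24.5 degrees
Minute hand: 49 x 6 = 294 degrees
Difference: |24.5 - 294| = 269.5 degrees
Smaller angle: 360 - 269.5 = 90.5 degrees

Final answer: 90.5 degrees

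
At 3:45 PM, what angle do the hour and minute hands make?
Hour hand position: 3 x 30 + 45 x 0.5 = 112.5 degrees
Minute hand position: 45 x 6 = 270 degrees
Difference: |112.5 - 270| = 157.5 degrees
The angle between the hands is 157.5 degrees

Final answer: 157.5 degrees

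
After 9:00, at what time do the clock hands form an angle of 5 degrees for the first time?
At t minutes past 9:00, the hour hand is at 30 x 9 + 0.5t degrees and the minute hand is at 6t degrees.
The smaller angle between them is 5 degrees when |30H - 5.5t| = 5 or |30H - 5.5t| = 355.
With H = 9, solve 30 x 9 - 5.5t = +/- target for each target:
  t = (30 x 9 - 5) / 5.5 = 48.18
  t = (30 x 9 + 5) / 5.5 = 50
  t = (30 x 9 - 355) / 5.5 = -15.45 (outside (0, 60))
  t = (30 x 9 + 355) / 5.5 = 113.64 (outside (0, 60))
Valid solutions in (0, 60): {48.18, 50} minutes.
The first occurrence is t = 48.18 minutes.
The hands form a 5-degree angle at 48.18 minutes past 9:00.

Final answer: 48.18 minutes past 9:00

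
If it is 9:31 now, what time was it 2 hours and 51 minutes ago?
Starting time: 9:31 = 571 total minutes past 12:00
Subtracting: 2 hours and 51 minutes = 171 minutes
571 - 171 = 400 minutes
= 6 hours and 40 minutes past 12:00 = 6:40

Final answer: 6:40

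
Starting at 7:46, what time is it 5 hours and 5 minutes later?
Starting time: 7:46
Adding 5 minutes to 46 minutes: 46 + 5 = 51 minutes
Adding 5 hours: 7 + 5 = 12
Final time: 12:51

Final answer: 12:51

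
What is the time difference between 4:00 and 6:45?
From 4:00 to 6:45:
(6 x 60 + 45) - (4 x 60 + 0) = 405 - 240 = 165 minutes
= 2 hours and 45 minutes

Final answer: 2 hours and 45 minutes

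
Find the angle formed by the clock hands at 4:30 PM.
Hour hand position: 4 x 30 + 30 x 0.5 = 135 degrees
Minute hand position: 30 x 6 = 180 degrees
Difference: |135 - 180| = 45 degrees
The angle between the hands is 45 degrees

Final answer: 45 degrees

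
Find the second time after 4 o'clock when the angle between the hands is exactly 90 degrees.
At t minutes past 4:00, the hour hand is at 30 x 4 + 0.5t degrees and the minute hand is at 6t degrees.
The smaller angle between them is 90 degrees when |30H - 5.5t| = 90 or |30H - 5.5t| = 270.
With H = 4, solve 30 x 4 - 5.5t = +/- target for each target:
  t = (30 x 4 - 90) / 5.5 = 5.45
  t = (30 x 4 + 90) / 5.5 = 38.18
  t = (30 x 4 - 270) / 5.5 = -27.27 (outside (0, 60))
  t = (30 x 4 + 270) / 5.5 = 70.91 (outside (0, 60))
Valid solutions in (0, 60): {5.45, 38.18} minutes.
The second occurrence is t = 38.18 minutes.
The hands form a 90-degree angle at 38.18 minutes past 4:00.

Final answer: 38.18 minutes past 4:00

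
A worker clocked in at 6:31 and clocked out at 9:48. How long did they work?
From 6:31 to 9:48:
(9 x 60 + 48) - (6 x 60 + 31) = 588 - 391 = 197 minutes
= 3 hours and 17 minutes

Final answer: 3 hours and 17 minutes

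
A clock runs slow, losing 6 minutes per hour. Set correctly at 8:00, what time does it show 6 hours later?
For every 60 true minutes, the faulty clock advances 60 - 6 = 54 minutes.
True elapsed: 6 hours = 360 minutes.
Faulty clock advances: 360 x 54/60 = 324 minutes (drift: 36 minutes behind).
Shown time: 8:00 + 324 minutes = 1:24.

Final answer: 1:24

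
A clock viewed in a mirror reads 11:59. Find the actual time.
Reflection across the vertical (12-6) axis maps a hand at angle A degrees to (360 - A) degrees, which sends a reading of T minutes past 12:00 to (720 - T) minutes past 12:00.
Mirror reads 11:59 = 719 minutes past 12:00.
Actual time: (720 - 719) mod 720 = 1 minutes = 12:01.

Final answer: 12:01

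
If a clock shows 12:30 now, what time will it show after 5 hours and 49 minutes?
Starting time: 12:30
Adding 49 minutes to 30 minutes: 30 + 49 = 79 minutes = 1 hour and 19 minutes
Adding 5 hours: 12 + 5 + 1 (carry) = 18 - 12 = 6
Final time: 6:19

Final answer: 6:19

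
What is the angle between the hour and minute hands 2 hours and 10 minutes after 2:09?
First find the time 2 hours and 10 minutes after 2:09.
Total minutes: 2 x 60 + 9 + 2 x 60 + 10 = 259.
259 mod 720 = 259 minutes = 4:19.
Now compute the angle at 4:19:
Hour hand: 4 x 30 + 19 x 0.5 = 129.5 degrees
Minute hand: 19 x 6 = 114 degrees
Difference: |129.5 - 114| = 15.5 degrees
The angle is 15.5 degrees

Final answer: 15.5 degrees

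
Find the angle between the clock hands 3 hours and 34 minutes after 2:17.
First find the time 3 hours and 34 minutes after 2:17.
Total minutes: 2 x 60 + 17 + 3 x 60 + 34 = 351.
351 mod 720 = 351 minutes = 5:51.
Now compute the angle at 5:51:
Hour hand: 5 x 30 + 51 x 0.5 = 175.5 degrees
Minute hand: 51 x 6 = 306 degrees
Difference: |175.5 - 306| = 130.5 degrees
The angle is 130.5 degrees

Final answer: 130.5 degrees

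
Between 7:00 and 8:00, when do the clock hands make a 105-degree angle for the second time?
At t minutes past 7:00, the hour hand is at 30 x 7 + 0.5t degrees and the minute hand is at 6t degrees.
The smaller angle between them is 105 degrees when |30H - 5.5t| = 105 or |30H - 5.5t| = 255.
With H = 7, solve 30 x 7 - 5.5t = +/- target for each target:
  t = (30 x 7 - 105) / 5.5 = 19.09
  t = (30 x 7 + 105) / 5.5 = 57.27
  t = (30 x 7 - 255) / 5.5 = -8.18 (outside (0, 60))
  t = (30 x 7 + 255) / 5.5 = 84.55 (outside (0, 60))
Valid solutions in (0, 60): {19.09, 57.27} minutes.
The second occurrence is t = 57.27 minutes.
The hands form a 105-degree angle at 57.27 minutes past 7:00.

Final answer: 57.27 minutes past 7:00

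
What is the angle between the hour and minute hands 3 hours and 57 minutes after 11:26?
First find the time 3 hours and 57 minutes after 11:26.
Total minutes: 11 x 60 + 26 + 3 x 60 + 57 = 923.
923 mod 720 = 203 minutes = 3:23.
Now compute the angle at 3:23:
Hour hand: 3 x 30 + 23 x 0.5 = 101.5 degrees
Minute hand: 23 x 6 = 138 degrees
Difference: |101.5 - 138| = 36.5 degrees
The angle is 36.5 degrees

Final answer: 36.5 degrees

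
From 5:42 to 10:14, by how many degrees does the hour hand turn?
The hour hand moves 0.5 degrees per minute.
Time elapsed: 10:14 - 5:42 = 272 minutes
Angular displacement: 272 x 0.5 = 136 degrees

Final answer: 136 degrees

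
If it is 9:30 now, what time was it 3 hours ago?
Starting time: 9:30 = 570 total minutes past 12:00
Subtracting: 3 hours = 180 minutes
570 - 180 = 390 minutes
= 6 hours and 30 minutes past 12:00 = 6:30

Final answer: 6:30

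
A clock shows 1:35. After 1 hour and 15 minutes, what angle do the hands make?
First find the time 1 hour and 15 minutes after 1:35.
Total minutes: 1 x 60 + 35 + 1 x 60 + 15 = 170.
170 mod 720 = 170 minutes = 2:50.
Now compute the angle at 2:50:
Hour hand: 2 x 30 + 50 x 0.5 = 85 degrees
Minute hand: 50 x 6 = 300 degrees
Difference: |85 - 300| = 215 degrees
Smaller angle: 360 - 215 = 145 degrees

Final answer: 145 degrees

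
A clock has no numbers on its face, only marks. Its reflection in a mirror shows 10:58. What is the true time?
Reflection across the vertical (12-6) axis maps a hand at angle A degrees to (360 - A) degrees, which sends a reading of T minutes past 12:00 to (720 - T) minutes past 12:00.
Mirror reads 10:58 = 658 minutes past 12:00.
Actual time: (720 - 658) mod 720 = 62 minutes = 1:02.

Final answer: 1:02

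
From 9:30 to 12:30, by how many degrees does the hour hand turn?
The hour hand moves 0.5 degrees per minute.
Time elapsed: 12:30 - 9:30 = 180 minutes
Angular displacement: 180 x 0.5 = 90 degrees

Final answer: 90 degrees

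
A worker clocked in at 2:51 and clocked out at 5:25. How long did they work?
From 2:51 to 5:25:
(5 x 60 + 25) - (2 x 60 + 51) = 325 - 171 = 154 minutes
= 2 hours and 34 minutes

Final answer: 2 hours and 34 minutes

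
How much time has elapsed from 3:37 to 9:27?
From 3:37 to 9:27:
(9 x 60 + 27) - (3 x 60 + 37) = 567 - 217 = 350 minutes
= 5 hours and 50 minutes

Final answer: 5 hours and 50 minutes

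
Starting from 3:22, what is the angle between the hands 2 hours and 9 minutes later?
First find the time 2 hours and 9 minutes after 3:22.
Total minutes: 3 x 60 + 22 + 2 x 60 + 9 = 331.
331 mod 720 = 331 minutes = 5:31.
Now compute the angle at 5:31:
Hour hand: 5 x 30 + 31 x 0.5 = 165.5 degrees
Minute hand: 31 x 6 = 186 degrees
Difference: |165.5 - 186| = 20.5 degrees
The angle is 20.5 degrees

Final answer: 20.5 degrees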